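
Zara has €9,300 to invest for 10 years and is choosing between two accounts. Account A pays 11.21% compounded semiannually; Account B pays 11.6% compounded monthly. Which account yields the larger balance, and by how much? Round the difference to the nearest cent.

Account B, by €1,821.16

A: (1 + 0.05605)^20 ≈ 2.9763885005, so 9,300 × 2.9763885005 ≈ 27,680.4131.
B: (1 + 0.116/12)^120 ≈ 3.1722122185, so 9,300 × 3.1722122185 ≈ 29,501.5736.
Difference ≈ 1,821.1606 in favor of B.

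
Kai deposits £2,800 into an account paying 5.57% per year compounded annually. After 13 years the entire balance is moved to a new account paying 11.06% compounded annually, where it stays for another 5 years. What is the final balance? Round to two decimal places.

£9,571.35

Phase 1: 2,800·(1 + 0.0557)^13 ≈ 5,664.8030.
Phase 2: 5,664.8030·(1 + 0.1106)^5 ≈ 9,571.3491.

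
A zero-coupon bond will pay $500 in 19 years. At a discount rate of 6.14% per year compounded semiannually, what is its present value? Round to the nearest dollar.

Growth factor = (1 + 0.0307)^38 ≈ 3.15519707.
P = 500/3.15519707 ≈ 158.4687.

$158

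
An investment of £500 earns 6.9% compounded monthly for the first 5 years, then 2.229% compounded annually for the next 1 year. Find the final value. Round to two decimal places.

£721.02

After 5 years at 6.9%: 500 × 1.41059544 ≈ 705.2977.
Then 1 years at 2.229%: 705.2977 × 1.02229 ≈ 721.0188.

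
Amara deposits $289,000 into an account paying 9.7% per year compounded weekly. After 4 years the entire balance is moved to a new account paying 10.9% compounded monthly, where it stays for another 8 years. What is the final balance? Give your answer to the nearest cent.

$1,014,477.26

Phase 1: 289,000·(1 + 0.097/52)^208 ≈ 425,840.6660.
Phase 2: 425,840.6660·(1 + 0.109/12)^96 ≈ 1,014,477.2553.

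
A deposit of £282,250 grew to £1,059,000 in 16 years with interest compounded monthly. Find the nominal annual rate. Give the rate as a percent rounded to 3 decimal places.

(1 + r/12)^192 = 1,059,000/282,250 = 3.75199.
1 + r/12 = 3.75199^(1/192) ≈ 1.006911, so r/12 ≈ 0.00691068.
r ≈ 12·0.00691068 = 8.29282%.

8.293%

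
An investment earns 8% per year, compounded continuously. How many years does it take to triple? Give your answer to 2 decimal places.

13.73 years

e^(0.08t) = 3, so 0.08t = ln 3 ≈ 1.0986.
t ≈ 1.0986/0.08 ≈ 13.7327.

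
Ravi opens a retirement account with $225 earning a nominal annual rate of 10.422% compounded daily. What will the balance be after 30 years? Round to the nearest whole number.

$5,127

Periodic rate = 10.422%/365 = 0.000285534; periods = 365·30 = 10950.
A = 225·(1 + 0.10422/365)^10950 ≈ 225·22.78616855 ≈ 5,126.8879.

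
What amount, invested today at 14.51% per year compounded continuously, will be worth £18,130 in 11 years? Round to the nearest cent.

£3,674.69

P = A·e^(−rt) = 18,130·e^(−1.5961).
e^(−1.5961) ≈ 0.20268545184, so P ≈ 3,674.6872.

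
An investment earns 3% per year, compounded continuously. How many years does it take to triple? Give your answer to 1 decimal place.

e^(0.03t) = 3, so 0.03t = ln 3 ≈ 1.0986.
t ≈ 1.0986/0.03 ≈ 36.6204.

36.6 years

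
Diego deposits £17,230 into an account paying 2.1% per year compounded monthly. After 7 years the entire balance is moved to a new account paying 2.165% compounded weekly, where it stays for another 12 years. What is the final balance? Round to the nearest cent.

£25,874.80

After 7 years at 2.1%: 17,230 × 1.1582051529 ≈ 19,955.8748.
Then 12 years at 2.165%: 19,955.8748 × 1.2966006196 ≈ 25,874.7996.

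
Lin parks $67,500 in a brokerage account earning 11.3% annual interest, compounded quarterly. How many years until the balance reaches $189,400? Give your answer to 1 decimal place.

9.3 years

We need (1 + 0.02825)^(4t) = 2.8059, so 4t = ln 2.8059 / ln 1.02825 ≈ 37.0350.
t ≈ 37.0350/4 = 9.2588 years.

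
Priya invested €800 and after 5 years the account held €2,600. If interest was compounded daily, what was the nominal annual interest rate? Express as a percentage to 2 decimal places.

The 1825-period growth factor is 2,600/800 = 3.25.
r/365 = 3.25^(1/1825) − 1 ≈ 0.000646047, so r ≈ 365·0.000646047 = 23.58071%.

23.58%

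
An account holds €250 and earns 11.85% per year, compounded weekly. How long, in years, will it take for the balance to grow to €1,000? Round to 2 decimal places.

We need (1 + 0.00227885)^(52t) = 4, so 52t = ln 4 / ln 1.002279 ≈ 609.0246.
t ≈ 609.0246/52 = 11.7120 years.

11.71 years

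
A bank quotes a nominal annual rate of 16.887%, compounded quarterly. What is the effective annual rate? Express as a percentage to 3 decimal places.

17.987%

EAR = (1 + 16.887%/4)^4 − 1 = (1 + 0.0422175)^4 − 1.
(1 + 0.0422175)^4 ≈ 1.179868, so EAR ≈ 17.98681%.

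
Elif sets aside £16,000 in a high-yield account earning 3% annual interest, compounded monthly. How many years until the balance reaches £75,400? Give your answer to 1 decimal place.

We need (1 + 0.0025)^(12t) = 4.7125, so 12t = ln 4.7125 / ln 1.0025 ≈ 620.8622.
t ≈ 620.8622/12 = 51.7385 years.

51.7 years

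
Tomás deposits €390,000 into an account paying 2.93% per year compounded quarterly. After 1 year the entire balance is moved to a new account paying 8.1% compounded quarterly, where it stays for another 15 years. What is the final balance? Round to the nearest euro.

€1,337,024

Phase 1: 390,000·(1 + 0.007325)^4 ≈ 401,553.1684.
Phase 2: 401,553.1684·(1 + 0.02025)^60 ≈ 1,337,024.1868.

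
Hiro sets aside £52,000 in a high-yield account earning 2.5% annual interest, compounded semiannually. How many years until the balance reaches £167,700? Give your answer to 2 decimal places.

47.13 years

We need (1 + 0.0125)^(2t) = 3.225, so 2t = ln 3.225 / ln 1.0125 ≈ 94.2589.
t ≈ 94.2589/2 = 47.1294 years.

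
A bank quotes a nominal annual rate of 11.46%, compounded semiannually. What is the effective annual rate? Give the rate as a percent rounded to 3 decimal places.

EAR = (1 + 11.46%/2)^2 − 1 = (1 + 0.0573)^2 − 1.
(1 + 0.0573)^2 ≈ 1.117883, so EAR ≈ 11.78833%.

11.788%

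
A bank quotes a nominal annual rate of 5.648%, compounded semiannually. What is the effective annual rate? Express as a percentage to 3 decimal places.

5.728%

EAR = (1 + 5.648%/2)^2 − 1 = (1 + 0.02824)^2 − 1.
(1 + 0.02824)^2 ≈ 1.057277, so EAR ≈ 5.72775%.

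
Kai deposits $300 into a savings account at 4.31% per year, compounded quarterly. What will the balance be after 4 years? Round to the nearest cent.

$356.12

Periodic rate = 4.31%/4 = 0.010775; periods = 4·4 = 16.
A = 300·(1 + 0.010775)^16 ≈ 300·1.18705781 ≈ 356.1173.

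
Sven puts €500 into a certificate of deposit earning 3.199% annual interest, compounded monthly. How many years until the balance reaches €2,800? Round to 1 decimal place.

53.9 years

(1 + 0.00266583)^(12t) = 2,800/500 = 5.6.
12t·ln(1 + 0.00266583) = ln(5.6); 12t = 1.7228/0.00266229 ≈ 647.1004.
t ≈ 53.9250 years.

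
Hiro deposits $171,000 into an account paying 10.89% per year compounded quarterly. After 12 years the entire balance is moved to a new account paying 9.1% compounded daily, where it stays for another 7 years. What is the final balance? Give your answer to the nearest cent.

$1,173,694.52

Phase 1: 171,000·(1 + 0.027225)^48 ≈ 620,788.9421.
Phase 2: 620,788.9421·(1 + 0.091/365)^2555 ≈ 1,173,694.5207.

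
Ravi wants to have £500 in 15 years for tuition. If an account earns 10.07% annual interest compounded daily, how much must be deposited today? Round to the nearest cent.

£110.42

Periodic rate = 10.07%/365 = 0.00027589; 5475 periods.
P = 500/(1 + 0.1007/365)^5475 ≈ 500/4.52805131 ≈ 110.4228.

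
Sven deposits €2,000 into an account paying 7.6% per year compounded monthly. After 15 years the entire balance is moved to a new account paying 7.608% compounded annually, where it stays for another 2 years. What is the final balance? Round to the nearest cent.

After 15 years at 7.6%: 2,000 × 3.115548344 ≈ 6,231.0967.
Then 2 years at 7.608%: 6,231.0967 × 1.157948166 ≈ 7,215.2870.

€7,215.29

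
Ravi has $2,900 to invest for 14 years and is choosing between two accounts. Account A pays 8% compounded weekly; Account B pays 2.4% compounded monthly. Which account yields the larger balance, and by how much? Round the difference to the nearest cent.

Account A, by $4,823.71

Account A growth factor: (1 + 0.08/52)^728 ≈ 3.062217553; balance ≈ 8,880.4309.
Account B growth factor: (1 + 0.002)^168 ≈ 1.398869552; balance ≈ 4,056.7217.
Account A is larger by 4,823.7092.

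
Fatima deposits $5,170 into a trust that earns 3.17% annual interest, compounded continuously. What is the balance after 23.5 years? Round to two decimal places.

A = P·e^(rt) = 5,170·e^(0.0317·23.5) = 5,170·e^0.74495.
e^0.74495 ≈ 2.1063361155, so A ≈ 10,889.7577.

$10,889.76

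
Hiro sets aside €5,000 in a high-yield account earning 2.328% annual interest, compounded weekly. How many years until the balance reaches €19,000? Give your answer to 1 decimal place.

57.4 years

We need (1 + 0.000447692)^(52t) = 3.8, so 52t = ln 3.8 / ln 1.000448 ≈ 2982.6286.
t ≈ 2982.6286/52 = 57.3582 years.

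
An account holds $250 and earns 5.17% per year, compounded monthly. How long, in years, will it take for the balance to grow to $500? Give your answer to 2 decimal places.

We need (1 + 0.00430833)^(12t) = 2, so 12t = ln 2 / ln 1.004308 ≈ 161.2316.
t ≈ 161.2316/12 = 13.4360 years.

13.44 years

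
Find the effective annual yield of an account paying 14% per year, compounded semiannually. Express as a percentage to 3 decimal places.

One year is 2 periods at 0.07 each: (1 + 0.07)^2 ≈ 1.1449.
EAR = 1.1449 − 1 ≈ 14.49000%.

14.490%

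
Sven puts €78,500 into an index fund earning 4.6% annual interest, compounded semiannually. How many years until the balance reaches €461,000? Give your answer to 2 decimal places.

We need (1 + 0.023)^(2t) = 5.8726, so 2t = ln 5.8726 / ln 1.023 ≈ 77.8513.
t ≈ 77.8513/2 = 38.9257 years.

38.93 years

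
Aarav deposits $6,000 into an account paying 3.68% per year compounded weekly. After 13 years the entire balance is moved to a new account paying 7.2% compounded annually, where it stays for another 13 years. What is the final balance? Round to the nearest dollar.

After 13 years at 3.68%: 6,000 × 1.6132177708 ≈ 9,679.3066.
Then 13 years at 7.2%: 9,679.3066 × 2.4690632173 ≈ 23,898.8200.

$23,899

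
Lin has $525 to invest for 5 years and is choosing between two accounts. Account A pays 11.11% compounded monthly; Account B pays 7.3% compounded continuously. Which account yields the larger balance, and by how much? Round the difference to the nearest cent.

Account A, by $156.37

Account A growth factor: (1 + 0.1111/12)^60 ≈ 1.73836369; balance ≈ 912.6409.
Account B growth factor: e^(0.073·5) = e^0.365 ≈ 1.44051401; balance ≈ 756.2699.
Account A is larger by 156.3711.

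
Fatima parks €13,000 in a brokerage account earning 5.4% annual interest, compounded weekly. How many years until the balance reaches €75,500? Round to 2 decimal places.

(1 + 0.00103846)^(52t) = 75,500/13,000 = 5.8077.
52t·ln(1 + 0.00103846) = ln(5.8077); 52t = 1.7592/0.00103792 ≈ 1694.9078.
t ≈ 32.5944 years.

32.59 years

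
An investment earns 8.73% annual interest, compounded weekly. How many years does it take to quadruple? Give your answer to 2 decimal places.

15.89 years

(1 + 0.00167885)^(52t) = 4.
52t = ln 4 / ln(1 + 0.00167885) ≈ 1.3863/0.00167744 ≈ 826.4353.
t ≈ 15.8930.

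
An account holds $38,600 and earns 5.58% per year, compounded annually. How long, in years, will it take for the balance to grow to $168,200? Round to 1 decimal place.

We need (1 + 0.0558)^t = 4.3575, so t = ln 4.3575 / ln 1.0558 ≈ 27.1075.

27.1 years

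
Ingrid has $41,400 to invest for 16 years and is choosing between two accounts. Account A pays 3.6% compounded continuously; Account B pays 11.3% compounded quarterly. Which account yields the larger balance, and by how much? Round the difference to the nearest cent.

Account B, by $172,570.34

A: e^(0.036·16) = e^0.576 ≈ 1.7789085463, so 41,400 × 1.7789085463 ≈ 73,646.8138.
B: (1 + 0.02825)^64 ≈ 5.94727421948, so 41,400 × 5.94727421948 ≈ 246,217.1527.
Difference ≈ 172,570.3389 in favor of B.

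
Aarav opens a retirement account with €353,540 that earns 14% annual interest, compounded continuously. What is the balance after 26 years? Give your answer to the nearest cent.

A = P·e^(rt) = 353,540·e^(0.14·26) = 353,540·e^3.64.
e^3.64 ≈ 38.091836725399, so A ≈ 13,466,987.9559.

€13,466,987.96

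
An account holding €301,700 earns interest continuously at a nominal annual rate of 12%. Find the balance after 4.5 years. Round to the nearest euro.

€517,719

A = P·e^(rt) = 301,700·e^(0.12·4.5) = 301,700·e^0.54.
e^0.54 ≈ 1.71600686218, so A ≈ 517,719.2703.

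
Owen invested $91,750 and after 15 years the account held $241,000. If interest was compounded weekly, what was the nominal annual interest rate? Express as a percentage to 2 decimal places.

6.44%

(1 + r/52)^780 = 241,000/91,750 = 2.6267.
1 + r/52 = 2.6267^(1/780) ≈ 1.001239, so r/52 ≈ 0.00123888.
r ≈ 52·0.00123888 = 6.44218%.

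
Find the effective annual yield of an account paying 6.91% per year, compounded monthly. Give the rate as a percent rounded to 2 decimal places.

One year is 12 periods at 0.00575833 each: (1 + 0.00575833)^12 ≈ 1.071331.
EAR = 1.071331 − 1 ≈ 7.13310%.

7.13%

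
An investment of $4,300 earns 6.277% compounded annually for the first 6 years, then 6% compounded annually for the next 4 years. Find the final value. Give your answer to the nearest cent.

$7,822.18

After 6 years at 6.277%: 4,300 × 1.440906232 ≈ 6,195.8968.
Then 4 years at 6%: 6,195.8968 × 1.26247696 ≈ 7,822.1770.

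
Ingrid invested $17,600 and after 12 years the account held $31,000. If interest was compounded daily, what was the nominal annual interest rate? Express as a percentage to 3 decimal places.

(1 + r/365)^4380 = 31,000/17,600 = 1.76136.
1 + r/365 = 1.76136^(1/4380) ≈ 1.000129, so r/365 ≈ 0.000129252.
r ≈ 365·0.000129252 = 4.71771%.

4.718%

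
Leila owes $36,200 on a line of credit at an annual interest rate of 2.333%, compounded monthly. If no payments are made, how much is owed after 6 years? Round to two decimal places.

$41,633.42

Periodic rate = 2.333%/12 = 0.00194417; periods = 12·6 = 72.
A = 36,200·(1 + 0.02333/12)^72 ≈ 36,200·1.1500944896 ≈ 41,633.4205.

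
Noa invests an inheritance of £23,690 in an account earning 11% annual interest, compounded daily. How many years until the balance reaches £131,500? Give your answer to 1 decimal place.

We need (1 + 0.00030137)^(365t) = 5.5509, so 365t = ln 5.5509 / ln 1.000301 ≈ 5688.0674.
t ≈ 5688.0674/365 = 15.5837 years.

15.6 years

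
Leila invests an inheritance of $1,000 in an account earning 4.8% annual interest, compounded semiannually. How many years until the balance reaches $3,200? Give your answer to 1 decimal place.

We need (1 + 0.024)^(2t) = 3.2, so 2t = ln 3.2 / ln 1.024 ≈ 49.0439.
t ≈ 49.0439/2 = 24.5219 years.

24.5 years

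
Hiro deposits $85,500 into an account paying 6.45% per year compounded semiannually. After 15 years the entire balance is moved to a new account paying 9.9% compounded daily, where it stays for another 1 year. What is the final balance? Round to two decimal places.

After 15 years at 6.45%: 85,500 × 2.59147334623 ≈ 221,570.9711.
Then 1 years at 9.9%: 221,570.9711 × 1.10405147911 ≈ 244,625.7584.

$244,625.76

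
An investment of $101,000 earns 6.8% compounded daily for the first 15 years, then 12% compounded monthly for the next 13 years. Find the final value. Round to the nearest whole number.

$1,322,497

After 15 years at 6.8%: 101,000 × 2.772931317709 ≈ 280,066.0631.
Then 13 years at 12%: 280,066.0631 × 4.722090542531 ≈ 1,322,497.3078.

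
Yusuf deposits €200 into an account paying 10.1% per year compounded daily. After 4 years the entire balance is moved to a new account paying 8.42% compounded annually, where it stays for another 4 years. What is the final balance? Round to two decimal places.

€413.90

After 4 years at 10.1%: 200 × 1.49772024 ≈ 299.5440.
Then 4 years at 8.42%: 299.5440 × 1.38177589 ≈ 413.9027.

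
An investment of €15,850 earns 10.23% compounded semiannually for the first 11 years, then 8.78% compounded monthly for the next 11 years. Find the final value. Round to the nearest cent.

After 11 years at 10.23%: 15,850 × 2.99656209868 ≈ 47,495.5093.
Then 11 years at 8.78%: 47,495.5093 × 2.61766820107 ≈ 124,327.4843.

€124,327.48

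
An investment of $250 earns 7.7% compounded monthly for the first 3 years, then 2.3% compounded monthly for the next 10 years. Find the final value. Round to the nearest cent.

After 3 years at 7.7%: 250 × 1.25892984 ≈ 314.7325.
Then 10 years at 2.3%: 314.7325 × 1.25832298 ≈ 396.0351.

$396.04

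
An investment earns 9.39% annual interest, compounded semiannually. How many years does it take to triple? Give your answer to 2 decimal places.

(1 + 0.04695)^(2t) = 3.
2t = ln 3 / ln(1 + 0.04695) ≈ 1.0986/0.0458812 ≈ 23.9447.
t ≈ 11.9724.

11.97 years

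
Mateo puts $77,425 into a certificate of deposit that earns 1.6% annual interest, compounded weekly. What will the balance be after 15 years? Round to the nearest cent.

$98,422.83

Periodic rate = 1.6%/52 = 0.000307692; periods = 52·15 = 780.
A = 77,425·(1 + 0.016/52)^780 ≈ 77,425·1.2712022224 ≈ 98,422.8321.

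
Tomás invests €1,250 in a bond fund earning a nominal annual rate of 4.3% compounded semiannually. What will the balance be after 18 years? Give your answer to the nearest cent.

Periodic rate = 4.3%/2 = 0.0215; periods = 2·18 = 36.
A = 1,250·(1 + 0.0215)^36 ≈ 1,250·2.150707526 ≈ 2,688.3844.

€2,688.38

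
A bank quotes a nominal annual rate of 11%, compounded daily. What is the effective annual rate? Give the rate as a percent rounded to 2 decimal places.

One year is 365 periods at 0.00030137 each: (1 + 0.00030137)^365 ≈ 1.11626.
EAR = 1.11626 − 1 ≈ 11.62596%.

11.63%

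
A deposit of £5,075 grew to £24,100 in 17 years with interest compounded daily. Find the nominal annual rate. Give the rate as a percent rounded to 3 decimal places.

9.165%

The 6205-period growth factor is 24,100/5,075 = 4.74877.
r/365 = 4.74877^(1/6205) − 1 ≈ 0.000251101, so r ≈ 365·0.000251101 = 9.16518%.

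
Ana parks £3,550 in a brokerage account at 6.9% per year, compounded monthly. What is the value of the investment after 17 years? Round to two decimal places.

£11,433.96

Growth factor = (1 + 0.00575)^204 ≈ 3.2208345305.
A ≈ 3,550 × 3.2208345305 ≈ 11,433.9626.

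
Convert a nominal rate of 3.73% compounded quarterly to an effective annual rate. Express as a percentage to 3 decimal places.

3.782%

One year is 4 periods at 0.009325 each: (1 + 0.009325)^4 ≈ 1.037825.
EAR = 1.037825 − 1 ≈ 3.78250%.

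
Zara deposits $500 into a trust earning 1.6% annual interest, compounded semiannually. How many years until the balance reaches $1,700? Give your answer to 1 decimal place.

(1 + 0.008)^(2t) = 1,700/500 = 3.4.
2t·ln(1 + 0.008) = ln(3.4); 2t = 1.2238/0.00796817 ≈ 153.5830.
t ≈ 76.7915 years.

76.8 years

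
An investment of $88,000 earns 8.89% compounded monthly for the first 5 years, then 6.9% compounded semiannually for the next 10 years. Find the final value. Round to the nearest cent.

$270,038.02

After 5 years at 8.89%: 88,000 × 1.5571567854 ≈ 137,029.7971.
Then 10 years at 6.9%: 137,029.7971 × 1.97065182581 ≈ 270,038.0199.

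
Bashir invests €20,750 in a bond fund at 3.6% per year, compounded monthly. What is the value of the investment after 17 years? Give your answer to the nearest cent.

Growth factor = (1 + 0.003)^204 ≈ 1.8424271984.
A ≈ 20,750 × 1.8424271984 ≈ 38,230.3644.

€38,230.36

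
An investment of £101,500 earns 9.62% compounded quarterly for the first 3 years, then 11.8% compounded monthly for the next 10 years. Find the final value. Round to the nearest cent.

£436,801.62

Phase 1: 101,500·(1 + 0.02405)^12 ≈ 134,995.7155.
Phase 2: 134,995.7155·(1 + 0.118/12)^120 ≈ 436,801.6183.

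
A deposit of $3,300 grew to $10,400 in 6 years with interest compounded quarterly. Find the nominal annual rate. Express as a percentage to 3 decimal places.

The 24-period growth factor is 10,400/3,300 = 3.15152.
r/4 = 3.15152^(1/24) − 1 ≈ 0.0489907, so r ≈ 4·0.0489907 = 19.59628%.

19.596%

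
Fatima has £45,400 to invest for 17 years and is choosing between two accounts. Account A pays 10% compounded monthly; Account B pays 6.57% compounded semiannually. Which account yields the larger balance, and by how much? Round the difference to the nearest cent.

Account A, by £110,527.15

Account A growth factor: (1 + 0.1/12)^204 ≈ 5.43552316363; balance ≈ 246,772.7516.
Account B growth factor: (1 + 0.03285)^34 ≈ 3.00100439123; balance ≈ 136,245.5994.
Account A is larger by 110,527.1523.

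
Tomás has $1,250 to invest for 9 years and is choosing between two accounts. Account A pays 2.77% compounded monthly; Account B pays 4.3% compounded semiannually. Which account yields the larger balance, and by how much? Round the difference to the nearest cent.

Account A growth factor: (1 + 0.0277/12)^108 ≈ 1.282758335; balance ≈ 1,603.4479.
Account B growth factor: (1 + 0.0215)^18 ≈ 1.466529074; balance ≈ 1,833.1613.
Account B is larger by 229.7134.

Account B, by $229.71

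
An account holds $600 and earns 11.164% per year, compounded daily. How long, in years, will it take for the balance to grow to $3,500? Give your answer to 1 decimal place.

15.8 years

(1 + 0.000305863)^(365t) = 3,500/600 = 5.8333.
365t·ln(1 + 0.000305863) = ln(5.8333); 365t = 1.7636/0.000305816 ≈ 5766.8244.
t ≈ 15.7995 years.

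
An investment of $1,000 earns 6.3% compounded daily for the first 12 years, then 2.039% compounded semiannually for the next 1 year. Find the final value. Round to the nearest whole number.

Phase 1: 1,000·(1 + 0.063/365)^4380 ≈ 2,129.6013.
Phase 2: 2,129.6013·(1 + 0.010195)^2 ≈ 2,173.2452.

$2,173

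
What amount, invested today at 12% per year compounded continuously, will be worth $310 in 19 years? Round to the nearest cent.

P = A·e^(−rt) = 310·e^(−2.28).
e^(−2.28) ≈ 0.102284207, so P ≈ 31.7081.

$31.71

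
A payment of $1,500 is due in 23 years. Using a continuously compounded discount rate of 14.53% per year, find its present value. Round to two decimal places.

P = A·e^(−rt) = 1,500·e^(−3.3419).
e^(−3.3419) ≈ 0.03536969143, so P ≈ 53.0545.

$53.05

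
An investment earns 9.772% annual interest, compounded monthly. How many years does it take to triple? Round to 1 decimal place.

11.3 years

(1 + 0.00814333)^(12t) = 3.
12t = ln 3 / ln(1 + 0.00814333) ≈ 1.0986/0.00811036 ≈ 135.4580.
t ≈ 11.2882.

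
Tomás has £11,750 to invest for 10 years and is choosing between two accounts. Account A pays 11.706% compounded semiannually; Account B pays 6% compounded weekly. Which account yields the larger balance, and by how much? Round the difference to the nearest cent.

Account A growth factor: (1 + 0.05853)^20 ≈ 3.1193450618; balance ≈ 36,652.3045.
Account B growth factor: (1 + 0.06/52)^520 ≈ 1.8214886607; balance ≈ 21,402.4918.
Account A is larger by 15,249.8127.

Account A, by £15,249.81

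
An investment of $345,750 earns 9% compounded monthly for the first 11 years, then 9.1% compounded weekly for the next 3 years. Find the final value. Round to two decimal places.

$1,217,778.20

After 11 years at 9%: 345,750 × 2.681311280708 ≈ 927,063.3753.
Then 3 years at 9.1%: 927,063.3753 × 1.313586789988 ≈ 1,217,778.2033.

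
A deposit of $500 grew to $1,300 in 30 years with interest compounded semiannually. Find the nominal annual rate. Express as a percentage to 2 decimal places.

The 60-period growth factor is 1,300/500 = 2.6.
r/2 = 2.6^(1/60) − 1 ≈ 0.0160527, so r ≈ 2·0.0160527 = 3.21053%.

3.21%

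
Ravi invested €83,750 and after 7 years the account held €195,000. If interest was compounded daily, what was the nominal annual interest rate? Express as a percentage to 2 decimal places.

The 2555-period growth factor is 195,000/83,750 = 2.32836.
r/365 = 2.32836^(1/2555) − 1 ≈ 0.000330843, so r ≈ 365·0.000330843 = 12.07576%.

12.08%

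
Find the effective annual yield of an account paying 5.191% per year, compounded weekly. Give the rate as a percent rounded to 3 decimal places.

5.325%

One year is 52 periods at 0.000998269 each: (1 + 0.000998269)^52 ≈ 1.053254.
EAR = 1.053254 − 1 ≈ 5.32537%.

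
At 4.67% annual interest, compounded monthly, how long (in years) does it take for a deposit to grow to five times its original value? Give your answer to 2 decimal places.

(1 + 0.00389167)^(12t) = 5.
12t = ln 5 / ln(1 + 0.00389167) ≈ 1.6094/0.00388411 ≈ 414.3643.
t ≈ 34.5304.

34.53 years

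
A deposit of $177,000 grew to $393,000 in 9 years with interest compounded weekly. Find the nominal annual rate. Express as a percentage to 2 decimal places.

(1 + r/52)^468 = 393,000/177,000 = 2.22034.
1 + r/52 = 2.22034^(1/468) ≈ 1.001706, so r/52 ≈ 0.00170585.
r ≈ 52·0.00170585 = 8.87044%.

8.87%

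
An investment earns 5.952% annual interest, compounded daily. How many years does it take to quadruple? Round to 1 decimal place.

(1 + 0.000163068)^(365t) = 4.
365t = ln 4 / ln(1 + 0.000163068) ≈ 1.3863/0.000163055 ≈ 8501.9942.
t ≈ 23.2931.

23.3 years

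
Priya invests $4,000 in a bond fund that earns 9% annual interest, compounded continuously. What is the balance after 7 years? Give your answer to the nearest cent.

$7,510.44

A = P·e^(rt) = 4,000·e^(0.09·7) = 4,000·e^0.63.
e^0.63 ≈ 1.877610579, so A ≈ 7,510.4423.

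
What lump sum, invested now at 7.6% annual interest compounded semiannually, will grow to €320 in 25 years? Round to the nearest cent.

€49.58

Periodic rate = 7.6%/2 = 0.038; 50 periods.
P = 320/(1 + 0.038)^50 ≈ 320/6.45457536 ≈ 49.5772.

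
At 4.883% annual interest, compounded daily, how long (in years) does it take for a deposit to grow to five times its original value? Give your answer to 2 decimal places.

(1 + 0.000133781)^(365t) = 5.
365t = ln 5 / ln(1 + 0.000133781) ≈ 1.6094/0.000133772 ≈ 12031.2130.
t ≈ 32.9622.

32.96 years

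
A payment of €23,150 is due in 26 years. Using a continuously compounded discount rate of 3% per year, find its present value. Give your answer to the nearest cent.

P = A·e^(−rt) = 23,150·e^(−0.78).
e^(−0.78) ≈ 0.45840601131, so P ≈ 10,612.0992.

€10,612.10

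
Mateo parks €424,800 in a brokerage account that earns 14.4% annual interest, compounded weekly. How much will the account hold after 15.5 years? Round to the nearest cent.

€3,946,299.97

Growth factor = (1 + 0.144/52)^806 ≈ 9.289783353035.
A ≈ 424,800 × 9.289783353035 ≈ 3,946,299.9684.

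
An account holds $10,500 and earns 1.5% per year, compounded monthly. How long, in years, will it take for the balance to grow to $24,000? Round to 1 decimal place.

55.1 years

(1 + 0.00125)^(12t) = 24,000/10,500 = 2.2857.
12t·ln(1 + 0.00125) = ln(2.2857); 12t = 0.82668/0.00124922 ≈ 661.7561.
t ≈ 55.1463 years.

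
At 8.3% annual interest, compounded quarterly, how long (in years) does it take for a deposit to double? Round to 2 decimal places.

(1 + 0.02075)^(4t) = 2.
4t = ln 2 / ln(1 + 0.02075) ≈ 0.69315/0.0205377 ≈ 33.7501.
t ≈ 8.4375.

8.44 years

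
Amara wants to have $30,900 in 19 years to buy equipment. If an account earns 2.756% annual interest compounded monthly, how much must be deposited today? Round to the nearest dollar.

Growth factor = (1 + 0.02756/12)^228 ≈ 1.6871481289.
P = 30,900/1.6871481289 ≈ 18,314.9301.

$18,315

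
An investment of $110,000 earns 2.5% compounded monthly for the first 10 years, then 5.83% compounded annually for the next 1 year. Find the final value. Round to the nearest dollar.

Phase 1: 110,000·(1 + 0.025/12)^120 ≈ 141,206.0696.
Phase 2: 141,206.0696·(1 + 0.0583)^1 ≈ 149,438.3835.

$149,438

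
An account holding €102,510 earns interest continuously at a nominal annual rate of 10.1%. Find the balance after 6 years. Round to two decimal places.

A = P·e^(rt) = 102,510·e^(0.101·6) = 102,510·e^0.606.
e^0.606 ≈ 1.83308437703, so A ≈ 187,909.4795.

€187,909.48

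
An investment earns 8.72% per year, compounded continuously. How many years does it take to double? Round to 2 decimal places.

7.95 years

e^(0.0872t) = 2, so 0.0872t = ln 2 ≈ 0.69315.
t ≈ 0.69315/0.0872 ≈ 7.9489.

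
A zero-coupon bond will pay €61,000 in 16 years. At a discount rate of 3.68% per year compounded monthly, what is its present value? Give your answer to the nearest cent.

€33,885.08

Growth factor = (1 + 0.0368/12)^192 ≈ 1.8002022413.
P = 61,000/1.8002022413 ≈ 33,885.0817.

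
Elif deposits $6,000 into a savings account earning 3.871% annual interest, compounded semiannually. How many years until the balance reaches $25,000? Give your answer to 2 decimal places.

We need (1 + 0.019355)^(2t) = 4.1667, so 2t = ln 4.1667 / ln 1.019355 ≈ 74.4450.
t ≈ 74.4450/2 = 37.2225 years.

37.22 years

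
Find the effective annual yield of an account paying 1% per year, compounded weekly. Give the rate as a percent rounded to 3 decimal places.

1.005%

EAR = (1 + 1%/52)^52 − 1 = (1 + 0.000192308)^52 − 1.
(1 + 0.000192308)^52 ≈ 1.010049, so EAR ≈ 1.00492%.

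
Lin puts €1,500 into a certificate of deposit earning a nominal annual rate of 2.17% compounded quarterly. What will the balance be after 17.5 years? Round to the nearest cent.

Periodic rate = 2.17%/4 = 0.005425; periods = 4·17.5 = 70.
A = 1,500·(1 + 0.005425)^70 ≈ 1,500·1.460419376 ≈ 2,190.6291.

€2,190.63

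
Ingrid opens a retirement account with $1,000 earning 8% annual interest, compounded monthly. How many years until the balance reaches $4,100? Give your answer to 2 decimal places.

17.70 years

(1 + 0.00666667)^(12t) = 4,100/1,000 = 4.1.
12t·ln(1 + 0.00666667) = ln(4.1); 12t = 1.411/0.00664454 ≈ 212.3528.
t ≈ 17.6961 years.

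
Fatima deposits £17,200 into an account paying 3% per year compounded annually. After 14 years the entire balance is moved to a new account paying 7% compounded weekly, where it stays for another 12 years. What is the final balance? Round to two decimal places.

Phase 1: 17,200·(1 + 0.03)^14 ≈ 26,016.5433.
Phase 2: 26,016.5433·(1 + 0.07/52)^624 ≈ 60,229.8296.

£60,229.83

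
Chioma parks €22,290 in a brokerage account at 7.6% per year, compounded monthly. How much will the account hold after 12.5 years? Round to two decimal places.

€57,463.07

Periodic rate = 7.6%/12 = 0.00633333; periods = 12·12.5 = 150.
A = 22,290·(1 + 0.076/12)^150 ≈ 22,290·2.5779752616 ≈ 57,463.0686.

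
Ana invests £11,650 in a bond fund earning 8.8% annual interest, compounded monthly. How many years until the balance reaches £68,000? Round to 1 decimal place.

20.1 years

(1 + 0.00733333)^(12t) = 68,000/11,650 = 5.8369.
12t·ln(1 + 0.00733333) = ln(5.8369); 12t = 1.7642/0.00730658 ≈ 241.4540.
t ≈ 20.1212 years.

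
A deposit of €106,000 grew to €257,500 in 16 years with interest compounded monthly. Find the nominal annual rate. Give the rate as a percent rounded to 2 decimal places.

The 192-period growth factor is 257,500/106,000 = 2.42925.
r/12 = 2.42925^(1/192) − 1 ≈ 0.00463352, so r ≈ 12·0.00463352 = 5.56022%.

5.56%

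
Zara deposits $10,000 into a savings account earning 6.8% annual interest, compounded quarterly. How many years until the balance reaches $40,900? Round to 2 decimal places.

We need (1 + 0.017)^(4t) = 4.09, so 4t = ln 4.09 / ln 1.017 ≈ 83.5579.
t ≈ 83.5579/4 = 20.8895 years.

20.89 years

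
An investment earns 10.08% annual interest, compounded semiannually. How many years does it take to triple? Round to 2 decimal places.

11.17 years

(1 + 0.0504)^(2t) = 3.
2t = ln 3 / ln(1 + 0.0504) ≈ 1.0986/0.049171 ≈ 22.3427.
t ≈ 11.1713.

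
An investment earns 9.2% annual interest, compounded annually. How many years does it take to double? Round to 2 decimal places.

7.88 years

(1 + 0.092)^t = 2.
t = ln 2 / ln(1 + 0.092) ≈ 0.69315/0.0880109 ≈ 7.8757.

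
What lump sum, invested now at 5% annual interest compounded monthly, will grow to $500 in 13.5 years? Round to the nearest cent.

$254.94

Growth factor = (1 + 0.05/12)^162 ≈ 1.96128063.
P = 500/1.96128063 ≈ 254.9355.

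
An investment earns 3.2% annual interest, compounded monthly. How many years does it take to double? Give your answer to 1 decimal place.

21.7 years

(1 + 0.00266667)^(12t) = 2.
12t = ln 2 / ln(1 + 0.00266667) ≈ 0.69315/0.00266312 ≈ 260.2766.
t ≈ 21.6897.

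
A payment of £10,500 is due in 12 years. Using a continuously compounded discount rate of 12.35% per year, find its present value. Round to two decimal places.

P = A·e^(−rt) = 10,500·e^(−1.482).
e^(−1.482) ≈ 0.22718286798, so P ≈ 2,385.4201.

£2,385.42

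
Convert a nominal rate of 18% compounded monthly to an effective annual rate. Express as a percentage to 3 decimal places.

One year is 12 periods at 0.015 each: (1 + 0.015)^12 ≈ 1.195618.
EAR = 1.195618 − 1 ≈ 19.56182%.

19.562%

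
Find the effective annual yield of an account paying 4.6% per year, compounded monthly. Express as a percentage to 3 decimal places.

4.698%

EAR = (1 + 4.6%/12)^12 − 1 = (1 + 0.00383333)^12 − 1.
(1 + 0.00383333)^12 ≈ 1.046982, so EAR ≈ 4.69823%.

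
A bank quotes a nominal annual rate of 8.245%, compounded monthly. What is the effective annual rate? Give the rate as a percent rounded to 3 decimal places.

EAR = (1 + 8.245%/12)^12 − 1 = (1 + 0.00687083)^12 − 1.
(1 + 0.00687083)^12 ≈ 1.085638, so EAR ≈ 8.56382%.

8.564%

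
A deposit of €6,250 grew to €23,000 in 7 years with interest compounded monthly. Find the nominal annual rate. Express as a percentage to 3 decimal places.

18.758%

(1 + r/12)^84 = 23,000/6,250 = 3.68.
1 + r/12 = 3.68^(1/84) ≈ 1.015632, so r/12 ≈ 0.0156318.
r ≈ 12·0.0156318 = 18.75814%.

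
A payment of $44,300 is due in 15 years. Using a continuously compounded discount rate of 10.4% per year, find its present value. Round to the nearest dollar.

$9,309

P = A·e^(−rt) = 44,300·e^(−1.56).
e^(−1.56) ≈ 0.2101360712, so P ≈ 9,309.0280.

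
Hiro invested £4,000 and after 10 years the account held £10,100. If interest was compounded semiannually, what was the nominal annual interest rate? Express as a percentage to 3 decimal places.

The 20-period growth factor is 10,100/4,000 = 2.525.
r/2 = 2.525^(1/20) − 1 ≈ 0.0474012, so r ≈ 2·0.0474012 = 9.48024%.

9.480%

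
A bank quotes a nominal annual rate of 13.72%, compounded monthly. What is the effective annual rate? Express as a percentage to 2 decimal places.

EAR = (1 + 13.72%/12)^12 − 1 = (1 + 0.0114333)^12 − 1.
(1 + 0.0114333)^12 ≈ 1.146165, so EAR ≈ 14.61650%.

14.62%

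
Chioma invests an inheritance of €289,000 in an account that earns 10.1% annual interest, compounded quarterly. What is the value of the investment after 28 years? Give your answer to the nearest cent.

€4,718,815.25

Growth factor = (1 + 0.02525)^112 ≈ 16.32808044786.
A ≈ 289,000 × 16.32808044786 ≈ 4,718,815.2494.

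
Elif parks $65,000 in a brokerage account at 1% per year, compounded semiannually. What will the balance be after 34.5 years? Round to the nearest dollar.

$91,700

Periodic rate = 1%/2 = 0.005; periods = 2·34.5 = 69.
A = 65,000·(1 + 0.005)^69 ≈ 65,000·1.4107766442 ≈ 91,700.4819.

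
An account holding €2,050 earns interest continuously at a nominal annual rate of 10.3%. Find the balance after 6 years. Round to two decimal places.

€3,803.19

A = P·e^(rt) = 2,050·e^(0.103·6) = 2,050·e^0.618.
e^0.618 ≈ 1.855213901, so A ≈ 3,803.1885.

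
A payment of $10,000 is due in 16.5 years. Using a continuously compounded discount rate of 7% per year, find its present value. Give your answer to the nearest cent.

P = A·e^(−rt) = 10,000·e^(−1.155).
e^(−1.155) ≈ 0.3150575369, so P ≈ 3,150.5754.

$3,150.58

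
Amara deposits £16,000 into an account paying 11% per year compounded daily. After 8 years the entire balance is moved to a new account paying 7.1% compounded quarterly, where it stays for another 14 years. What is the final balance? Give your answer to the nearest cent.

£103,310.33

Phase 1: 16,000·(1 + 0.11/365)^2920 ≈ 38,569.2816.
Phase 2: 38,569.2816·(1 + 0.01775)^56 ≈ 103,310.3347.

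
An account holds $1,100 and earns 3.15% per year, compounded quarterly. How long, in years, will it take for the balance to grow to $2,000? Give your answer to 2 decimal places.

(1 + 0.007875)^(4t) = 2,000/1,100 = 1.8182.
4t·ln(1 + 0.007875) = ln(1.8182); 4t = 0.59784/0.00784415 ≈ 76.2143.
t ≈ 19.0536 years.

19.05 years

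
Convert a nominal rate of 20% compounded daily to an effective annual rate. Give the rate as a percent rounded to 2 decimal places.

One year is 365 periods at 0.000547945 each: (1 + 0.000547945)^365 ≈ 1.221336.
EAR = 1.221336 − 1 ≈ 22.13359%.

22.13%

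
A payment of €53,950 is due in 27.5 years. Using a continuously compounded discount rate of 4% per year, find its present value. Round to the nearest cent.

€17,958.39

P = A·e^(−rt) = 53,950·e^(−1.1).
e^(−1.1) ≈ 0.3328710837, so P ≈ 17,958.3950.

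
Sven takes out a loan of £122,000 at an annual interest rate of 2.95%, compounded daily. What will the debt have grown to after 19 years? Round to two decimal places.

£213,684.02

Growth factor = (1 + 0.0295/365)^6935 ≈ 1.75150838484.
A ≈ 122,000 × 1.75150838484 ≈ 213,684.0230.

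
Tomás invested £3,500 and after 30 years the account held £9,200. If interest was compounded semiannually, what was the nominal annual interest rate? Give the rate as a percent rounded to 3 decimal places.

3.248%

(1 + r/2)^60 = 9,200/3,500 = 2.62857.
1 + r/2 = 2.62857^(1/60) ≈ 1.016238, so r/2 ≈ 0.0162378.
r ≈ 2·0.0162378 = 3.24755%.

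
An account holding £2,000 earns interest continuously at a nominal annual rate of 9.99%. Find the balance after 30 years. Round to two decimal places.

A = P·e^(rt) = 2,000·e^(0.0999·30) = 2,000·e^2.997.
e^2.997 ≈ 20.025370607, so A ≈ 40,050.7412.

£40,050.74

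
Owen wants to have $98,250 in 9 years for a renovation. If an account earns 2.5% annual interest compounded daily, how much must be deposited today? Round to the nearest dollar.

Growth factor = (1 + 0.025/365)^3285 ≈ 1.2523130669.
P = 98,250/1.2523130669 ≈ 78,454.8230.

$78,455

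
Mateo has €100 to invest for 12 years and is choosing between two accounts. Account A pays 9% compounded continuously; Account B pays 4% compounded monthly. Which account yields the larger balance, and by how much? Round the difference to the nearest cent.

Account A growth factor: e^(0.09·12) = e^1.08 ≈ 2.94467955; balance ≈ 294.4680.
Account B growth factor: (1 + 0.04/12)^144 ≈ 1.61478492; balance ≈ 161.4785.
Account A is larger by 132.9895.

Account A, by €132.99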